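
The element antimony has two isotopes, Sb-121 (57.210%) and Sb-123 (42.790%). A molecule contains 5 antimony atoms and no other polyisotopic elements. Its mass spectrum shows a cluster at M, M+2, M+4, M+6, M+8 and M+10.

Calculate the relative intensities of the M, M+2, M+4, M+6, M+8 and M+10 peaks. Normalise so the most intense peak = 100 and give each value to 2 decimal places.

17.88 : 66.85 : 100.00 : 74.79 : 27.97 : 4.18

Each Sb atom is independently Sb-121 (p = 0.57210) or Sb-123 (q = 0.42790); the cluster is the binomial expansion (p + q)^5.
P(M) = 0.57210^5 = 0.061286
P(M+2) = 5 × 0.57210^4 × 0.42790^1 = 0.229192
P(M+4) = 10 × 0.57210^3 × 0.42790^2 = 0.342847
P(M+6) = 10 × 0.57210^2 × 0.42790^3 = 0.256431
P(M+8) = 5 × 0.57210^1 × 0.42790^4 = 0.095898
P(M+10) = 0.42790^5 = 0.014345
The M+4 peak is largest (0.342847); scaling to 100 gives 17.88 : 66.85 : 100.00 : 74.79 : 27.97 : 4.18.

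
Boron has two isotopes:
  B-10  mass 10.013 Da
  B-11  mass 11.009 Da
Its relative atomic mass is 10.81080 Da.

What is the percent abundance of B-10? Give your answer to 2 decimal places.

Writing the weighted mean with unknown fraction x of B-10:
10.013·x + 11.009·(1 − x) = 10.81080
(10.013 − 11.009)·x = 10.81080 − 11.009
x = -0.19820 / -0.996 = 0.19900 → 19.90% B-10, 80.10% B-11.

19.90%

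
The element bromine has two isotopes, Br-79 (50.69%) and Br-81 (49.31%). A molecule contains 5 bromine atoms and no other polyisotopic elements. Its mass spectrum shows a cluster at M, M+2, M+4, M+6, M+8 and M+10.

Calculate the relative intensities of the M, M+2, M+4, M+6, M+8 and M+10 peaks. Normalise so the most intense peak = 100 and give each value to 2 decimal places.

Expanding (0.5069 + 0.4931)^5:
P(M) = 0.5069^5 = 0.033467
P(M+2) = 5 × 0.5069^4 × 0.4931^1 = 0.162777
P(M+4) = 10 × 0.5069^3 × 0.4931^2 = 0.316692
P(M+6) = 10 × 0.5069^2 × 0.4931^3 = 0.308070
P(M+8) = 5 × 0.5069^1 × 0.4931^4 = 0.149842
P(M+10) = 0.4931^5 = 0.029152
The M+4 peak is largest (0.316692); scaling to 100 gives 10.57 : 51.40 : 100.00 : 97.28 : 47.31 : 9.21.

10.57 : 51.40 : 100.00 : 97.28 : 47.31 : 9.21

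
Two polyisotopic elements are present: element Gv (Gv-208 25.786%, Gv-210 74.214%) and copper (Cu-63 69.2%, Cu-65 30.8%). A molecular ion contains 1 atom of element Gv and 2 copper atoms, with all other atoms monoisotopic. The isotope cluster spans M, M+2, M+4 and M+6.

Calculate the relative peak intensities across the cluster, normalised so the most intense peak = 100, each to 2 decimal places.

Element Gv pattern (n=1): 0.25786 : 0.74214
Copper pattern (n=2): 0.478864 : 0.426272 : 0.094864
Convolve the two distributions (both contribute in 2-u steps):
  M: 0.25786×0.478864 = 0.123480
  M+2: 0.25786×0.426272 + 0.74214×0.478864 = 0.465303
  M+4: 0.25786×0.094864 + 0.74214×0.426272 = 0.340815
  M+6: 0.74214×0.094864 = 0.070402
Scale to base peak (0.465303) = 100: 26.54 : 100.00 : 73.25 : 15.13

26.54 : 100.00 : 73.25 : 15.13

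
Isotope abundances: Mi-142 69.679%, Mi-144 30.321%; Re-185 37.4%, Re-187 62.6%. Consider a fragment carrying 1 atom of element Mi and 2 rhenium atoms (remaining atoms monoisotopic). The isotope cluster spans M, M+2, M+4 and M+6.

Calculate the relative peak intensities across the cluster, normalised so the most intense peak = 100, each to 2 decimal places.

Element Mi pattern (n=1): 0.69679 : 0.30321
Rhenium pattern (n=2): 0.139876 : 0.468248 : 0.391876
Convolve the two distributions (both contribute in 2-u steps):
  M: 0.69679×0.139876 = 0.097464
  M+2: 0.69679×0.468248 + 0.30321×0.139876 = 0.368682
  M+4: 0.69679×0.391876 + 0.30321×0.468248 = 0.415033
  M+6: 0.30321×0.391876 = 0.118821
Scale to base peak (0.415033) = 100: 23.48 : 88.83 : 100.00 : 28.63

23.48 : 88.83 : 100.00 : 28.63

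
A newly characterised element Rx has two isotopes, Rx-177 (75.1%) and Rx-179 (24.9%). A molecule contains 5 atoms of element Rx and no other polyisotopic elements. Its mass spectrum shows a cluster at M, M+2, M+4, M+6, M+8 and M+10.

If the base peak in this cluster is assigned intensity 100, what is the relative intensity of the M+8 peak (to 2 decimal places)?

Term probabilities: M 0.2389, M+2 0.3960, M+4 0.2626, M+6 0.0871, M+8 0.0144, M+10 0.0010. Base peak = M+2.
P(M+2) = C(5,1) × 0.751^4 × 0.249^1 = 5 × 0.31809713 × 0.2490 = 0.396031 (base)
P(M+8) = C(5,4) × 0.751^1 × 0.249^4 = 5 × 0.7510 × 0.00384412 = 0.014435
Relative intensity = 0.014435 / 0.396031 × 100 = 3.64

3.64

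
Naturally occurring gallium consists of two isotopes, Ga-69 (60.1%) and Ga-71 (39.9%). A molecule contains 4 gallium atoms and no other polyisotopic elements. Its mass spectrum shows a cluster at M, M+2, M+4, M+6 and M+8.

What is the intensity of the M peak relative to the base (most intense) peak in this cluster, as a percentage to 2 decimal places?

37.66%

Term probabilities: M 0.1305, M+2 0.3465, M+4 0.3450, M+6 0.1527, M+8 0.0253. Base peak = M+2.
P(M+2) = C(4,1) × 0.601^3 × 0.399^1 = 4 × 0.2170818 × 0.3990 = 0.346463 (base)
P(M) = C(4,0) × 0.601^4 × 0.399^0 = 1 × 0.13046616 × 1.0000 = 0.130466
Relative intensity = 0.130466 / 0.346463 × 100 = 37.66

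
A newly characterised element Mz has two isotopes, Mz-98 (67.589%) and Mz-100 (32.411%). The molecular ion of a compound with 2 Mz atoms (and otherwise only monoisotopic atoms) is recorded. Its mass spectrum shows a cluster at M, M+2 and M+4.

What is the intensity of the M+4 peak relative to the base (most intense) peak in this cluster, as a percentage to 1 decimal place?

Term probabilities: M 0.4568, M+2 0.4381, M+4 0.1050. Base peak = M.
P(M) = C(2,0) × 0.67589^2 × 0.32411^0 = 1 × 0.45682729 × 1.0000 = 0.456827 (base)
P(M+4) = C(2,2) × 0.67589^0 × 0.32411^2 = 1 × 1.0000 × 0.10504729 = 0.105047
Relative intensity = 0.105047 / 0.456827 × 100 = 23.0

23.0%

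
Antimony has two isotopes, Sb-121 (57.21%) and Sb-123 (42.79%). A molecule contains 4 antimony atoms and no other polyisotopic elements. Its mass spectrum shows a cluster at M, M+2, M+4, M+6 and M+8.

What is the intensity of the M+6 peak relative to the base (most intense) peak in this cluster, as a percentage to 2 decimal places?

(0.5721 + 0.4279)^4 gives M 0.1071, M+2 0.3205, M+4 0.3596, M+6 0.1793, M+8 0.0335; the largest is M+4.
P(M+4) = C(4,2) × 0.5721^2 × 0.4279^2 = 6 × 0.32729841 × 0.18309841 = 0.359567 (base)
P(M+6) = C(4,3) × 0.5721^1 × 0.4279^3 = 4 × 0.5721 × 0.07834781 = 0.179291
Relative intensity = 0.179291 / 0.359567 × 100 = 49.86

49.86%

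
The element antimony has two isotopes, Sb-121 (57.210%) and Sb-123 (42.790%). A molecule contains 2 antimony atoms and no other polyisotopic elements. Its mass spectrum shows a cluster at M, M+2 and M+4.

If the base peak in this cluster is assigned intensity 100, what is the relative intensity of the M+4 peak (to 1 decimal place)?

37.4

(0.57210 + 0.42790)^2 gives M 0.3273, M+2 0.4896, M+4 0.1831; the largest is M+2.
P(M+2) = C(2,1) × 0.57210^1 × 0.42790^1 = 2 × 0.5721 × 0.4279 = 0.489603 (base)
P(M+4) = C(2,2) × 0.57210^0 × 0.42790^2 = 1 × 1.0000 × 0.18309841 = 0.183098
Relative intensity = 0.183098 / 0.489603 × 100 = 37.4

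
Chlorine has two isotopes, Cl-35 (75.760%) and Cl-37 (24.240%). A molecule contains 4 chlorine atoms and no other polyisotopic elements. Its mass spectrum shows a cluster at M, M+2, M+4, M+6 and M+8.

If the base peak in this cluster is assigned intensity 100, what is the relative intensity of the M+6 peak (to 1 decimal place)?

10.2

(0.75760 + 0.24240)^4 gives M 0.3294, M+2 0.4216, M+4 0.2023, M+6 0.0432, M+8 0.0035; the largest is M+2.
P(M+2) = C(4,1) × 0.75760^3 × 0.24240^1 = 4 × 0.4348304 × 0.2424 = 0.421612 (base)
P(M+6) = C(4,3) × 0.75760^1 × 0.24240^3 = 4 × 0.7576 × 0.01424288 = 0.043162
Relative intensity = 0.043162 / 0.421612 × 100 = 10.2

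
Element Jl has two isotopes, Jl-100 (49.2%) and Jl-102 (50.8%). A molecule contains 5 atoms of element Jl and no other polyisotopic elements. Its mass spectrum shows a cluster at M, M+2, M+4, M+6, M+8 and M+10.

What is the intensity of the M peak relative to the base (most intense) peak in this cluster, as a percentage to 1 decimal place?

9.1%

Binomial terms of (0.492 + 0.508)^5: M 0.0288, M+2 0.1488, M+4 0.3073, M+6 0.3173, M+8 0.1638, M+10 0.0338 → M+6 is the base peak.
P(M+6) = C(5,3) × 0.492^2 × 0.508^3 = 10 × 0.242064 × 0.13109651 = 0.317337 (base)
P(M) = C(5,0) × 0.492^5 × 0.508^0 = 1 × 0.02882873 × 1.0000 = 0.028829
Relative intensity = 0.028829 / 0.317337 × 100 = 9.1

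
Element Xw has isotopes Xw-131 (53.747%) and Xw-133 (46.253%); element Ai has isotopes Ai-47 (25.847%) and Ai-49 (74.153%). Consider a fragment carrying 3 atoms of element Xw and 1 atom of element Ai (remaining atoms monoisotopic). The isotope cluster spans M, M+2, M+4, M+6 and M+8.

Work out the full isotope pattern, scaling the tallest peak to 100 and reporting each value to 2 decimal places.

Element Xw pattern (n=3): 0.15526111 : 0.40083867 : 0.34494932 : 0.09895089
Element Ai pattern (n=1): 0.25847 : 0.74153
Convolve the two distributions (both contribute in 2-u steps):
  M: 0.15526111×0.25847 = 0.040130
  M+2: 0.15526111×0.74153 + 0.40083867×0.25847 = 0.218736
  M+4: 0.40083867×0.74153 + 0.34494932×0.25847 = 0.386393
  M+6: 0.34494932×0.74153 + 0.09895089×0.25847 = 0.281366
  M+8: 0.09895089×0.74153 = 0.073375
Scale to base peak (0.386393) = 100: 10.39 : 56.61 : 100.00 : 72.82 : 18.99

10.39 : 56.61 : 100.00 : 72.82 : 18.99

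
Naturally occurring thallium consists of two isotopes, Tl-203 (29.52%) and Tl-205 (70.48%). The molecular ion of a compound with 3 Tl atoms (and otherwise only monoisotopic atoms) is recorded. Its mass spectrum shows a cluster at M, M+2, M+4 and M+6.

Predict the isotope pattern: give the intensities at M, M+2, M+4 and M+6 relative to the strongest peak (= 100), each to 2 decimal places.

5.85 : 41.88 : 100.00 : 79.58

Expanding (0.2952 + 0.7048)^3:
P(M) = 0.2952^3 = 0.025725
P(M+2) = 3 × 0.2952^2 × 0.7048^1 = 0.184255
P(M+4) = 3 × 0.2952^1 × 0.7048^2 = 0.439916
P(M+6) = 0.7048^3 = 0.350104
The M+4 peak is largest (0.439916); scaling to 100 gives 5.85 : 41.88 : 100.00 : 79.58.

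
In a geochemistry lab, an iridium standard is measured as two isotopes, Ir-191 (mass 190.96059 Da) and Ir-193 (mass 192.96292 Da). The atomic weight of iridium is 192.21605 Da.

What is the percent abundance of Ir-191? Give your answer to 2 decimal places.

Writing the weighted mean with unknown fraction x of Ir-191:
190.96059·x + 192.96292·(1 − x) = 192.21605
(190.96059 − 192.96292)·x = 192.21605 − 192.96292
x = -0.74687 / -2.00233 = 0.37300 → 37.30% Ir-191, 62.70% Ir-193.

37.30%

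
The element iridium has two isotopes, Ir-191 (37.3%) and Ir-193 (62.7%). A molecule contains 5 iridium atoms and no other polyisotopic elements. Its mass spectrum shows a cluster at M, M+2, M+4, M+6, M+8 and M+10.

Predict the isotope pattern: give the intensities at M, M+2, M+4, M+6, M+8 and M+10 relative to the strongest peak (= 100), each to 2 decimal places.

2.11 : 17.70 : 59.49 : 100.00 : 84.05 : 28.26

Each Ir atom is independently Ir-191 (p = 0.373) or Ir-193 (q = 0.627); the cluster is the binomial expansion (p + q)^5.
P(M) = 0.373^5 = 0.007220
P(M+2) = 5 × 0.373^4 × 0.627^1 = 0.060684
P(M+4) = 10 × 0.373^3 × 0.627^2 = 0.204015
P(M+6) = 10 × 0.373^2 × 0.627^3 = 0.342942
P(M+8) = 5 × 0.373^1 × 0.627^4 = 0.288237
P(M+10) = 0.627^5 = 0.096903
The M+6 peak is largest (0.342942); scaling to 100 gives 2.11 : 17.70 : 59.49 : 100.00 : 84.05 : 28.26.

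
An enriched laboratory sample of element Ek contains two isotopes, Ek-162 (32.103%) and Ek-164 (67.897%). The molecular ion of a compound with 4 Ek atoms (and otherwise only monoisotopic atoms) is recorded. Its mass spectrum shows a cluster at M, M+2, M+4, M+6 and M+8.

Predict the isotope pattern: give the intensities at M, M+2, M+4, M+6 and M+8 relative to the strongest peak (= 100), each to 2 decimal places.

2.64 : 22.36 : 70.92 : 100.00 : 52.87

The 4 Ek atoms are independent, so intensities follow the terms of (0.32103 + 0.67897)^4.
P(M) = 0.32103^4 = 0.010621
P(M+2) = 4 × 0.32103^3 × 0.67897^1 = 0.089856
P(M+4) = 6 × 0.32103^2 × 0.67897^2 = 0.285065
P(M+6) = 4 × 0.32103^1 × 0.67897^3 = 0.401936
P(M+8) = 0.67897^4 = 0.212521
The M+6 peak is largest (0.401936); scaling to 100 gives 2.64 : 22.36 : 70.92 : 100.00 : 52.87.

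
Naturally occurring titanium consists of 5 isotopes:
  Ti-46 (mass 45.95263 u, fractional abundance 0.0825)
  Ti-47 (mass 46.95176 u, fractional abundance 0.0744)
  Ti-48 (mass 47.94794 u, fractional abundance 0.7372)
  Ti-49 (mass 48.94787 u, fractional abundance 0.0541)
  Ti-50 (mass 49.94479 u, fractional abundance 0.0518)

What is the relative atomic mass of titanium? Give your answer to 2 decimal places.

Ar = Σ fᵢ·mᵢ = 0.0825 × 45.95263 + 0.0744 × 46.95176 + 0.7372 × 47.94794 + 0.0541 × 48.94787 + 0.0518 × 49.94479
= 3.791092 + 3.493211 + 35.347221 + 2.648080 + 2.587140 = 47.866744 u

47.87 u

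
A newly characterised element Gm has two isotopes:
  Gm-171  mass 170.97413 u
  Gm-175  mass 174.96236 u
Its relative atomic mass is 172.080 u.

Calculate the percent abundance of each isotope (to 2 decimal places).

With x = fraction of Gm-171 (so Gm-175 is 1 − x):
170.97413·x + 174.96236·(1 − x) = 172.080
(170.97413 − 174.96236)·x = 172.080 − 174.96236
x = -2.88236 / -3.98823 = 0.72272 → 72.27% Gm-171, 27.73% Gm-175.

Gm-171: 72.27%, Gm-175: 27.73%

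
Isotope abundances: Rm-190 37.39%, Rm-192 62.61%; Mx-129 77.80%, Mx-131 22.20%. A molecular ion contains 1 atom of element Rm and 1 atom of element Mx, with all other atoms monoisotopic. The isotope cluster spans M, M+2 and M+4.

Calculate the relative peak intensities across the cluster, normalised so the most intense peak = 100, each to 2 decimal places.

51.02 : 100.00 : 24.38

Element Rm pattern (n=1): 0.3739 : 0.6261
Element Mx pattern (n=1): 0.7780 : 0.2220
Convolve the two distributions (both contribute in 2-u steps):
  M: 0.3739×0.7780 = 0.290894
  M+2: 0.3739×0.2220 + 0.6261×0.7780 = 0.570112
  M+4: 0.6261×0.2220 = 0.138994
Scale to base peak (0.570112) = 100: 51.02 : 100.00 : 24.38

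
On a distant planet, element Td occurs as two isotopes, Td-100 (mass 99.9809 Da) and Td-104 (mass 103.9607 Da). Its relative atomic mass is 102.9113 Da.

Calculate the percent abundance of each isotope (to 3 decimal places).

Td-100: 26.368%, Td-104: 73.632%

With x = fraction of Td-100 (so Td-104 is 1 − x):
99.9809·x + 103.9607·(1 − x) = 102.9113
(99.9809 − 103.9607)·x = 102.9113 − 103.9607
x = -1.0494 / -3.9798 = 0.26368 → 26.368% Td-100, 73.632% Td-104.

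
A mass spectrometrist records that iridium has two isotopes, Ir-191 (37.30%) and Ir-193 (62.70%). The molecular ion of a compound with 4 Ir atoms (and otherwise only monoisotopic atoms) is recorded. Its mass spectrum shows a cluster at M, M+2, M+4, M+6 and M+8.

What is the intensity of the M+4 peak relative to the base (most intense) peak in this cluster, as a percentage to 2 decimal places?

(0.3730 + 0.6270)^4 gives M 0.0194, M+2 0.1302, M+4 0.3282, M+6 0.3678, M+8 0.1546; the largest is M+6.
P(M+6) = C(4,3) × 0.3730^1 × 0.6270^3 = 4 × 0.3730 × 0.24649188 = 0.367766 (base)
P(M+4) = C(4,2) × 0.3730^2 × 0.6270^2 = 6 × 0.139129 × 0.393129 = 0.328174
Relative intensity = 0.328174 / 0.367766 × 100 = 89.23

89.23%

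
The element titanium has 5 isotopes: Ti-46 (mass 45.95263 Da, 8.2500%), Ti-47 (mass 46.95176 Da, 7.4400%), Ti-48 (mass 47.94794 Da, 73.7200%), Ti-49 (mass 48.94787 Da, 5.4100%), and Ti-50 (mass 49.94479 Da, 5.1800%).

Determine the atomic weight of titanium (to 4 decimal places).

47.8667 Da

Ar = Σ fᵢ·mᵢ = 0.082500 × 45.95263 + 0.074400 × 46.95176 + 0.737200 × 47.94794 + 0.054100 × 48.94787 + 0.051800 × 49.94479
= 3.791092 + 3.493211 + 35.347221 + 2.648080 + 2.587140 = 47.866744 Da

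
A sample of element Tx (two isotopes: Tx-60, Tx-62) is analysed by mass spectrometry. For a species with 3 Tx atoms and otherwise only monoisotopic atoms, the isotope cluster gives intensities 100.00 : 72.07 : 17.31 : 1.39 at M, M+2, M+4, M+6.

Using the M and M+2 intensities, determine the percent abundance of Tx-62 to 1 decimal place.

Write p for the Tx-60 fraction. I(M+2)/I(M) = [C(3,1)·p^2·(1−p)] / p^3 = 3·(1−p)/p = 72.07/100.00 = 0.7207
(1−p)/p = 0.7207/3 = 0.2402  ⇒  p = 1/(1 + 0.2402) = 0.8063
Tx-60: 80.6%, Tx-62: 19.4%.

19.4%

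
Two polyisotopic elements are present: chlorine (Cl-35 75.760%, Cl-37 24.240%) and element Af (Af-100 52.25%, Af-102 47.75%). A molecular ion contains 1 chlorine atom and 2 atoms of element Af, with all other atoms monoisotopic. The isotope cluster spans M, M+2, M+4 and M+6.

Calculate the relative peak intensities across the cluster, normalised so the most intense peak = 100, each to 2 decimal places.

46.56 : 100.00 : 66.12 : 12.44

Chlorine pattern (n=1): 0.7576 : 0.2424
Element Af pattern (n=2): 0.27300625 : 0.4989875 : 0.22800625
Convolve the two distributions (both contribute in 2-u steps):
  M: 0.7576×0.27300625 = 0.206830
  M+2: 0.7576×0.4989875 + 0.2424×0.27300625 = 0.444210
  M+4: 0.7576×0.22800625 + 0.2424×0.4989875 = 0.293692
  M+6: 0.2424×0.22800625 = 0.055269
Scale to base peak (0.444210) = 100: 46.56 : 100.00 : 66.12 : 12.44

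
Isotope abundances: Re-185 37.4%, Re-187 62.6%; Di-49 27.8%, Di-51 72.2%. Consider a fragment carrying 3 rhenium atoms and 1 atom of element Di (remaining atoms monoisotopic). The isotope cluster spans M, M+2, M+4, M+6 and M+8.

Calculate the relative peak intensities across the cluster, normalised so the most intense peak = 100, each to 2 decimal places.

3.77 : 28.73 : 80.87 : 100.00 : 45.93

Rhenium pattern (n=3): 0.05231362 : 0.26268713 : 0.43968487 : 0.24531438
Element Di pattern (n=1): 0.2780 : 0.7220
Convolve the two distributions (both contribute in 2-u steps):
  M: 0.05231362×0.2780 = 0.014543
  M+2: 0.05231362×0.7220 + 0.26268713×0.2780 = 0.110797
  M+4: 0.26268713×0.7220 + 0.43968487×0.2780 = 0.311893
  M+6: 0.43968487×0.7220 + 0.24531438×0.2780 = 0.385650
  M+8: 0.24531438×0.7220 = 0.177117
Scale to base peak (0.385650) = 100: 3.77 : 28.73 : 80.87 : 100.00 : 45.93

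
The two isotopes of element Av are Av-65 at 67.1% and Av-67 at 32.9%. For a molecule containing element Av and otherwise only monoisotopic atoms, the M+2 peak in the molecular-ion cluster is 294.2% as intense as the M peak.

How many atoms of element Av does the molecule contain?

With n Av atoms, P(M+2)/P(M) = C(n,1)·p^(n−1)q / p^n = n·q/p = n · 0.329/0.671.
n = 2.942 × 0.671/0.329 = 6.00 ≈ 6

6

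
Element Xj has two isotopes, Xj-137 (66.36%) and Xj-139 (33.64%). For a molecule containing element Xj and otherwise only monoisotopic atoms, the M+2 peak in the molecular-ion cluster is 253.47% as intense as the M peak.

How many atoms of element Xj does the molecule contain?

5

With n Xj atoms, P(M+2)/P(M) = C(n,1)·p^(n−1)q / p^n = n·q/p = n · 0.3364/0.6636.
n = 2.5347 × 0.6636/0.3364 = 5.00 ≈ 5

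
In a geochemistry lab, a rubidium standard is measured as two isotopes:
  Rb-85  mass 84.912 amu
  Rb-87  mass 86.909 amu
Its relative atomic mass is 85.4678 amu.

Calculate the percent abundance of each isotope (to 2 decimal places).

Writing the weighted mean with unknown fraction x of Rb-85:
84.912·x + 86.909·(1 − x) = 85.4678
(84.912 − 86.909)·x = 85.4678 − 86.909
x = -1.4412 / -1.997 = 0.72168 → 72.17% Rb-85, 27.83% Rb-87.

Rb-85: 72.17%, Rb-87: 27.83%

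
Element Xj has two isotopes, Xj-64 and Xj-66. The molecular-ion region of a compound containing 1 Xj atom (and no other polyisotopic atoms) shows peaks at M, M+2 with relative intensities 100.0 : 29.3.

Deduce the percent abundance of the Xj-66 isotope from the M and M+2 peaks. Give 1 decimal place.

22.7%

Write p for the Xj-64 fraction. I(M+2)/I(M) = [C(1,1)·p^0·(1−p)] / p^1 = 1·(1−p)/p = 29.3/100.0 = 0.2930
(1−p)/p = 0.2930/1 = 0.2930  ⇒  p = 1/(1 + 0.2930) = 0.7734
Xj-64: 77.3%, Xj-66: 22.7%.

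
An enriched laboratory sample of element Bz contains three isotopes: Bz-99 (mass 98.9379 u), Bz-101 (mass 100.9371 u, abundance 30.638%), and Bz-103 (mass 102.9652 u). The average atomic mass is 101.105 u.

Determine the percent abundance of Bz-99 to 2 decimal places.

The remaining 69.362% is split between Bz-99 (fraction x) and Bz-103 (fraction 0.69362 − x).
Substituting: 98.9379x + 102.9652(0.69362 − x) = 70.179891302
(98.9379 − 102.9652)x = -1.238830722  ⇒  x = 0.30761, y = 0.38601
Bz-99: 30.76%, Bz-103: 38.60%.

30.76%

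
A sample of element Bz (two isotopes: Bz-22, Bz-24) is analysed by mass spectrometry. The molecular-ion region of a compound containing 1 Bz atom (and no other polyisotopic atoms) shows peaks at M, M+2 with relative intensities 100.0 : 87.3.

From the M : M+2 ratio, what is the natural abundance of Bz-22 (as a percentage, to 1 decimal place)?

53.4%

Let p = fractional abundance of Bz-22. I(M+2)/I(M) = [C(1,1)·p^0·(1−p)] / p^1 = 1·(1−p)/p = 87.3/100.0 = 0.8730
(1−p)/p = 0.8730/1 = 0.8730  ⇒  p = 1/(1 + 0.8730) = 0.5339
Bz-22: 53.4%, Bz-24: 46.6%.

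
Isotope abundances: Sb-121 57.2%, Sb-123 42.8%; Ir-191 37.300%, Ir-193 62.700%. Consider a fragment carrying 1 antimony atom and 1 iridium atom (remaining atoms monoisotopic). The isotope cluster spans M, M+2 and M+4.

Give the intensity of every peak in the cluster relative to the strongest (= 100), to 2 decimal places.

41.17 : 100.00 : 51.78

Antimony pattern (n=1): 0.5720 : 0.4280
Iridium pattern (n=1): 0.3730 : 0.6270
Convolve the two distributions (both contribute in 2-u steps):
  M: 0.5720×0.3730 = 0.213356
  M+2: 0.5720×0.6270 + 0.4280×0.3730 = 0.518288
  M+4: 0.4280×0.6270 = 0.268356
Scale to base peak (0.518288) = 100: 41.17 : 100.00 : 51.78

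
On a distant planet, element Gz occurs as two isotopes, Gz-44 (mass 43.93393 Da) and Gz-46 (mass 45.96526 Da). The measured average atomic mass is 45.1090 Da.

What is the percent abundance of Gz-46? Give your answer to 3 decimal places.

57.847%

Let x be the fractional abundance of Gz-44; then Gz-46 has abundance 1 − x.
43.93393·x + 45.96526·(1 − x) = 45.1090
(43.93393 − 45.96526)·x = 45.1090 − 45.96526
x = -0.85626 / -2.03133 = 0.42153 → 42.153% Gz-44, 57.847% Gz-46.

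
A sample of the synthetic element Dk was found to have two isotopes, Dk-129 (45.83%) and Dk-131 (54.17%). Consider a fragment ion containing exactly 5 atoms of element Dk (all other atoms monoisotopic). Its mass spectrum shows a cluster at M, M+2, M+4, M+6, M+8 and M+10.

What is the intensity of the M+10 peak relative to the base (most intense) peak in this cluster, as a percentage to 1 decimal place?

14.0%

Binomial terms of (0.4583 + 0.5417)^5: M 0.0202, M+2 0.1195, M+4 0.2825, M+6 0.3339, M+8 0.1973, M+10 0.0466 → M+6 is the base peak.
P(M+6) = C(5,3) × 0.4583^2 × 0.5417^3 = 10 × 0.21003889 × 0.15895585 = 0.333869 (base)
P(M+10) = C(5,5) × 0.4583^0 × 0.5417^5 = 1 × 1.0000 × 0.04664383 = 0.046644
Relative intensity = 0.046644 / 0.333869 × 100 = 14.0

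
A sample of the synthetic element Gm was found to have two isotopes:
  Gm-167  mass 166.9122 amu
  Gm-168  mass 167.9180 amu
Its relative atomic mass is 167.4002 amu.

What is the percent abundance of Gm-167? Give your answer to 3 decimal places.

51.481%

Let x be the fractional abundance of Gm-167; then Gm-168 has abundance 1 − x.
166.9122·x + 167.9180·(1 − x) = 167.4002
(166.9122 − 167.9180)·x = 167.4002 − 167.9180
x = -0.5178 / -1.0058 = 0.51481 → 51.481% Gm-167, 48.519% Gm-168.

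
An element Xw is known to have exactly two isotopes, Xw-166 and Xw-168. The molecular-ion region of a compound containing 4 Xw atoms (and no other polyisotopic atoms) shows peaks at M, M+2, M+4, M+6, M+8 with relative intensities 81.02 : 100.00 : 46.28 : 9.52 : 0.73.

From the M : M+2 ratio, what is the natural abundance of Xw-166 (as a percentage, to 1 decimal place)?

76.4%

Write p for the Xw-166 fraction. I(M+2)/I(M) = [C(4,1)·p^3·(1−p)] / p^4 = 4·(1−p)/p = 100.00/81.02 = 1.2343
(1−p)/p = 1.2343/4 = 0.3086  ⇒  p = 1/(1 + 0.3086) = 0.7642
Xw-166: 76.4%, Xw-168: 23.6%.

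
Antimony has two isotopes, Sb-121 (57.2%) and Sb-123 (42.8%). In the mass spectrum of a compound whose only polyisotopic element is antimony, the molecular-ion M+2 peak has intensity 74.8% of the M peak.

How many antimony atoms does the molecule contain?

1

The M+2/M ratio from n Sb atoms is n · q/p = n · 0.428/0.572.
n = 0.748 × 0.572/0.428 = 1.00 ≈ 1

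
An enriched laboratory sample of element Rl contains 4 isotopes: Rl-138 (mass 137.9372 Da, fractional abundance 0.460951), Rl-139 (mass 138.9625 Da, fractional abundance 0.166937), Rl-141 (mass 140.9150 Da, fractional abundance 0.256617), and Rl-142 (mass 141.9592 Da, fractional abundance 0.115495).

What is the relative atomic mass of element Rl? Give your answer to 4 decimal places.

Ar = Σ fᵢ·mᵢ = 0.460951 × 137.9372 + 0.166937 × 138.9625 + 0.256617 × 140.9150 + 0.115495 × 141.9592
= 63.58229 + 23.19798 + 36.16118 + 16.39558 = 139.33703 Da

139.3370 Da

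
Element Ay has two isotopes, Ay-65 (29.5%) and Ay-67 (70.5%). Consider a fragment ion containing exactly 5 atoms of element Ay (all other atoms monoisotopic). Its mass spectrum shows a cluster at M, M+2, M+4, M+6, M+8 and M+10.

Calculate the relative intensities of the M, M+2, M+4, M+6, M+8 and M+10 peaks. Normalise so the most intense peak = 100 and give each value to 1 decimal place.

0.6 : 7.3 : 35.0 : 83.7 : 100.0 : 47.8

The 5 Ay atoms are independent, so intensities follow the terms of (0.295 + 0.705)^5.
P(M) = 0.295^5 = 0.002234
P(M+2) = 5 × 0.295^4 × 0.705^1 = 0.026696
P(M+4) = 10 × 0.295^3 × 0.705^2 = 0.127598
P(M+6) = 10 × 0.295^2 × 0.705^3 = 0.304938
P(M+8) = 5 × 0.295^1 × 0.705^4 = 0.364375
P(M+10) = 0.705^5 = 0.174159
The M+8 peak is largest (0.364375); scaling to 100 gives 0.6 : 7.3 : 35.0 : 83.7 : 100.0 : 47.8.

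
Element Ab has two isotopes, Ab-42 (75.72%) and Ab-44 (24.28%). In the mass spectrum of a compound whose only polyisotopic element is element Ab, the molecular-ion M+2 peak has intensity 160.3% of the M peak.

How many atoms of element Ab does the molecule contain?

The M+2/M ratio from n Ab atoms is n · q/p = n · 0.2428/0.7572.
n = 1.603 × 0.7572/0.2428 = 5.00 ≈ 5

5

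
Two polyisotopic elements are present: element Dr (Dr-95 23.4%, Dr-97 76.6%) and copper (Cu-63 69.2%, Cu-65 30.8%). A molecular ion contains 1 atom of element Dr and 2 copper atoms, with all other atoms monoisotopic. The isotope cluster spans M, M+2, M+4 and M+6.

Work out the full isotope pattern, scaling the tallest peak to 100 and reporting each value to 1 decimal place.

Element Dr pattern (n=1): 0.2340 : 0.7660
Copper pattern (n=2): 0.478864 : 0.426272 : 0.094864
Convolve the two distributions (both contribute in 2-u steps):
  M: 0.2340×0.478864 = 0.112054
  M+2: 0.2340×0.426272 + 0.7660×0.478864 = 0.466557
  M+4: 0.2340×0.094864 + 0.7660×0.426272 = 0.348723
  M+6: 0.7660×0.094864 = 0.072666
Scale to base peak (0.466557) = 100: 24.0 : 100.0 : 74.7 : 15.6

24.0 : 100.0 : 74.7 : 15.6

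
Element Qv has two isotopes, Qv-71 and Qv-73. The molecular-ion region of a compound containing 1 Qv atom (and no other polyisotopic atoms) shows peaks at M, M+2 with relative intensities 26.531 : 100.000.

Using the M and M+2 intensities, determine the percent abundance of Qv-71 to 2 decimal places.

Write p for the Qv-71 fraction. I(M+2)/I(M) = [C(1,1)·p^0·(1−p)] / p^1 = 1·(1−p)/p = 100.000/26.531 = 3.7692
(1−p)/p = 3.7692/1 = 3.7692  ⇒  p = 1/(1 + 3.7692) = 0.2097
Qv-71: 20.97%, Qv-73: 79.03%.

20.97%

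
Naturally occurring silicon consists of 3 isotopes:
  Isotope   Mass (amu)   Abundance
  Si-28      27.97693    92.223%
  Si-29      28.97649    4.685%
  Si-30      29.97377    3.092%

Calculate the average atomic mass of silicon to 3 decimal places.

28.086 amu

The abundance-weighted mean is 0.92223 × 27.97693 + 0.04685 × 28.97649 + 0.03092 × 29.97377
= 25.801164 + 1.357549 + 0.926789 = 28.085502 amu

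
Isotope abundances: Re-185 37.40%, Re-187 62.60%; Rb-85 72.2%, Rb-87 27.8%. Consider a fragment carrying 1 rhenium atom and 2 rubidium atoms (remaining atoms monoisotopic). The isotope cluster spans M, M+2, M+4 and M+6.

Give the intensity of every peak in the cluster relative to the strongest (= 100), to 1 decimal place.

40.9 : 100.0 : 58.8 : 10.2

Rhenium pattern (n=1): 0.3740 : 0.6260
Rubidium pattern (n=2): 0.521284 : 0.401432 : 0.077284
Convolve the two distributions (both contribute in 2-u steps):
  M: 0.3740×0.521284 = 0.194960
  M+2: 0.3740×0.401432 + 0.6260×0.521284 = 0.476459
  M+4: 0.3740×0.077284 + 0.6260×0.401432 = 0.280201
  M+6: 0.6260×0.077284 = 0.048380
Scale to base peak (0.476459) = 100: 40.9 : 100.0 : 58.8 : 10.2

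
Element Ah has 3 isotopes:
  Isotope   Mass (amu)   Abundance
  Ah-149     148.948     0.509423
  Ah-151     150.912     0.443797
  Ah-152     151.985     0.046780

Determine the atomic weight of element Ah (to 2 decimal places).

149.96 amu

Weight each isotope mass by its fractional abundance: 0.509423 × 148.948 + 0.443797 × 150.912 + 0.046780 × 151.985
= 75.8775 + 66.9743 + 7.1099 = 149.9617 amu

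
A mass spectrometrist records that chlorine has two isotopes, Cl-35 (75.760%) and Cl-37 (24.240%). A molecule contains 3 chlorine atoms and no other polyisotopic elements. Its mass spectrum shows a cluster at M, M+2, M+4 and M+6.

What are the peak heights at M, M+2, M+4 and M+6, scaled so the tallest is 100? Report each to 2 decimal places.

Expanding (0.75760 + 0.24240)^3:
P(M) = 0.75760^3 = 0.434830
P(M+2) = 3 × 0.75760^2 × 0.24240^1 = 0.417382
P(M+4) = 3 × 0.75760^1 × 0.24240^2 = 0.133545
P(M+6) = 0.24240^3 = 0.014243
The M peak is largest (0.434830); scaling to 100 gives 100.00 : 95.99 : 30.71 : 3.28.

100.00 : 95.99 : 30.71 : 3.28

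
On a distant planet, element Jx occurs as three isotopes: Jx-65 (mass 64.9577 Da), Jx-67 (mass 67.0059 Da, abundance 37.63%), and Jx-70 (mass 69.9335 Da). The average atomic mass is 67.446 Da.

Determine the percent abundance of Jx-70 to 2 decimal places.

34.52%

Let x and y be the fractions of Jx-65 and Jx-70. Then x + y = 1 − 0.3763 = 0.6237 and 64.9577x + 69.9335y = 67.446 − 0.3763×67.0059 = 42.23167983.
Substituting: 64.9577x + 69.9335(0.6237 − x) = 42.23167983
(64.9577 − 69.9335)x = -1.38584412  ⇒  x = 0.27852, y = 0.34518
Jx-65: 27.85%, Jx-70: 34.52%.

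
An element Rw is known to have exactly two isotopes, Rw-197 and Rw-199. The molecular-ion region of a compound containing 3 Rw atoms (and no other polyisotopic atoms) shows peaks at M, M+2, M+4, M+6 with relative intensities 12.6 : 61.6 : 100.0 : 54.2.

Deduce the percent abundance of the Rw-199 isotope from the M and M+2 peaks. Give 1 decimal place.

62.0%

If p is the fraction of Rw that is Rw-197, then I(M+2)/I(M) = [C(3,1)·p^2·(1−p)] / p^3 = 3·(1−p)/p = 61.6/12.6 = 4.8889
(1−p)/p = 4.8889/3 = 1.6296  ⇒  p = 1/(1 + 1.6296) = 0.3803
Rw-197: 38.0%, Rw-199: 62.0%.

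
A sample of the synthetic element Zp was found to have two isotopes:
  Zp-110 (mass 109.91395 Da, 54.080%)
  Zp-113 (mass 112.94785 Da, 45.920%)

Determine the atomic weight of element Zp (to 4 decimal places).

111.3071 Da

Weight each isotope mass by its fractional abundance: 0.54080 × 109.91395 + 0.45920 × 112.94785
= 59.441464 + 51.865653 = 111.307117 Da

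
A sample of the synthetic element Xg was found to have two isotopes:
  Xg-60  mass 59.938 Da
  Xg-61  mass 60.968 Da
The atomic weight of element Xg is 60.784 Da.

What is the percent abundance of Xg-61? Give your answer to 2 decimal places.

With x = fraction of Xg-60 (so Xg-61 is 1 − x):
59.938·x + 60.968·(1 − x) = 60.784
(59.938 − 60.968)·x = 60.784 − 60.968
x = -0.184 / -1.030 = 0.17864 → 17.86% Xg-60, 82.14% Xg-61.

82.14%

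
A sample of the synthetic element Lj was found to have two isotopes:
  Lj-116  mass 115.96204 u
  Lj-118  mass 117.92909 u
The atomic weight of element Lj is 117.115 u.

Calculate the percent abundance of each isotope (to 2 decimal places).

Writing the weighted mean with unknown fraction x of Lj-116:
115.96204·x + 117.92909·(1 − x) = 117.115
(115.96204 − 117.92909)·x = 117.115 − 117.92909
x = -0.81409 / -1.96705 = 0.41386 → 41.39% Lj-116, 58.61% Lj-118.

Lj-116: 41.39%, Lj-118: 58.61%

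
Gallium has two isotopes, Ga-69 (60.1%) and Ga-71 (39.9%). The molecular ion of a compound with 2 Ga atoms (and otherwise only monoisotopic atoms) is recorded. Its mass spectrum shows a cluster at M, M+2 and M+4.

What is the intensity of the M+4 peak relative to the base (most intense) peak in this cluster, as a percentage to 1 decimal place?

33.2%

(0.601 + 0.399)^2 gives M 0.3612, M+2 0.4796, M+4 0.1592; the largest is M+2.
P(M+2) = C(2,1) × 0.601^1 × 0.399^1 = 2 × 0.6010 × 0.3990 = 0.479598 (base)
P(M+4) = C(2,2) × 0.601^0 × 0.399^2 = 1 × 1.0000 × 0.159201 = 0.159201
Relative intensity = 0.159201 / 0.479598 × 100 = 33.2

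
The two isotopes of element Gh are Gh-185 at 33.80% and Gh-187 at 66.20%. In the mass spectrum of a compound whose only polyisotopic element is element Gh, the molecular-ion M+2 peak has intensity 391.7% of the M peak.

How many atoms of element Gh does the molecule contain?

The M+2/M ratio from n Gh atoms is n · q/p = n · 0.6620/0.3380.
n = 3.917 × 0.3380/0.6620 = 2.00 ≈ 2

2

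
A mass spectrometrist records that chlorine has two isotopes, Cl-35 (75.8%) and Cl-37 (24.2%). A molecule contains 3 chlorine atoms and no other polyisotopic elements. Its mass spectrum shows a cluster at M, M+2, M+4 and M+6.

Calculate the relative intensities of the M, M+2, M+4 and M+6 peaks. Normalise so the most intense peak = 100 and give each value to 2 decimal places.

100.00 : 95.78 : 30.58 : 3.25

The 3 Cl atoms are independent, so intensities follow the terms of (0.758 + 0.242)^3.
P(M) = 0.758^3 = 0.435520
P(M+2) = 3 × 0.758^2 × 0.242^1 = 0.417133
P(M+4) = 3 × 0.758^1 × 0.242^2 = 0.133175
P(M+6) = 0.242^3 = 0.014172
The M peak is largest (0.435520); scaling to 100 gives 100.00 : 95.78 : 30.58 : 3.25.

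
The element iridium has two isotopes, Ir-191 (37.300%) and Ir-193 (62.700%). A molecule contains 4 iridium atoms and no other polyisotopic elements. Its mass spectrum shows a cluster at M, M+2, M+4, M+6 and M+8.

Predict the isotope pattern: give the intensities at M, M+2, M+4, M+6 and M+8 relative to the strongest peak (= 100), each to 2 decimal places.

Each Ir atom is independently Ir-191 (p = 0.37300) or Ir-193 (q = 0.62700); the cluster is the binomial expansion (p + q)^4.
P(M) = 0.37300^4 = 0.019357
P(M+2) = 4 × 0.37300^3 × 0.62700^1 = 0.130153
P(M+4) = 6 × 0.37300^2 × 0.62700^2 = 0.328174
P(M+6) = 4 × 0.37300^1 × 0.62700^3 = 0.367766
P(M+8) = 0.62700^4 = 0.154550
The M+6 peak is largest (0.367766); scaling to 100 gives 5.26 : 35.39 : 89.23 : 100.00 : 42.02.

5.26 : 35.39 : 89.23 : 100.00 : 42.02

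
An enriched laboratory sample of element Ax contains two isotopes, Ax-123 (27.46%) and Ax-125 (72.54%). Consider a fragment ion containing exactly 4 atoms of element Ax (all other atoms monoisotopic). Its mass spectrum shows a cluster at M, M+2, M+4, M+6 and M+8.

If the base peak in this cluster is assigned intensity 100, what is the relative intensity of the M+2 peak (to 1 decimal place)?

(0.2746 + 0.7254)^4 gives M 0.0057, M+2 0.0601, M+4 0.2381, M+6 0.4193, M+8 0.2769; the largest is M+6.
P(M+6) = C(4,3) × 0.2746^1 × 0.7254^3 = 4 × 0.2746 × 0.38170922 = 0.419269 (base)
P(M+2) = C(4,1) × 0.2746^3 × 0.7254^1 = 4 × 0.02070626 × 0.7254 = 0.060081
Relative intensity = 0.060081 / 0.419269 × 100 = 14.3

14.3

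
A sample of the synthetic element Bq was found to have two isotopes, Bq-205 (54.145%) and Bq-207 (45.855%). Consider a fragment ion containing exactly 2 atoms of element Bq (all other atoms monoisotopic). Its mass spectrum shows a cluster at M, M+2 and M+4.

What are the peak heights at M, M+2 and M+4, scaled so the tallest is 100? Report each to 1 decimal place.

59.0 : 100.0 : 42.3

The 2 Bq atoms are independent, so intensities follow the terms of (0.54145 + 0.45855)^2.
P(M) = 0.54145^2 = 0.293168
P(M+2) = 2 × 0.54145^1 × 0.45855^1 = 0.496564
P(M+4) = 0.45855^2 = 0.210268
The M+2 peak is largest (0.496564); scaling to 100 gives 59.0 : 100.0 : 42.3.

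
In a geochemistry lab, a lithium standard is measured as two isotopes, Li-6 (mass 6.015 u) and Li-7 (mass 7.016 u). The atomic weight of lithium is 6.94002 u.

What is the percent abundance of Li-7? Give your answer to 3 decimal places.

With x = fraction of Li-6 (so Li-7 is 1 − x):
6.015·x + 7.016·(1 − x) = 6.94002
(6.015 − 7.016)·x = 6.94002 − 7.016
x = -0.07598 / -1.001 = 0.07590 → 7.590% Li-6, 92.410% Li-7.

92.410%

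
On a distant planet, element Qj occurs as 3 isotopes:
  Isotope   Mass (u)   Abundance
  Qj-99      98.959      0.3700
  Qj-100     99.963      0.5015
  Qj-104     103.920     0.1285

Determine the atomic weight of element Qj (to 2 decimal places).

100.10 u

The abundance-weighted mean is 0.3700 × 98.959 + 0.5015 × 99.963 + 0.1285 × 103.920
= 36.6148 + 50.1314 + 13.3537 = 100.0999 u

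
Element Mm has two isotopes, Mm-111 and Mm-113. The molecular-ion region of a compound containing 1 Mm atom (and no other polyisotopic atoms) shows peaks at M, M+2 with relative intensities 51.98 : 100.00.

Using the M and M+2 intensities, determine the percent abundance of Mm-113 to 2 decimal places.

Write p for the Mm-111 fraction. I(M+2)/I(M) = [C(1,1)·p^0·(1−p)] / p^1 = 1·(1−p)/p = 100.00/51.98 = 1.9238
(1−p)/p = 1.9238/1 = 1.9238  ⇒  p = 1/(1 + 1.9238) = 0.3420
Mm-111: 34.20%, Mm-113: 65.80%.

65.80%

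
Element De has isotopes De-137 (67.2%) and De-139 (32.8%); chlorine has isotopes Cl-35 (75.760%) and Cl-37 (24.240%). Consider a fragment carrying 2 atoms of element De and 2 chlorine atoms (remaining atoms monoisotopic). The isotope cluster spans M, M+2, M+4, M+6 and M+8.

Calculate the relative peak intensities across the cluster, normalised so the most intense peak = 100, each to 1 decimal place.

Element De pattern (n=2): 0.451584 : 0.440832 : 0.107584
Chlorine pattern (n=2): 0.57395776 : 0.36728448 : 0.05875776
Convolve the two distributions (both contribute in 2-u steps):
  M: 0.451584×0.57395776 = 0.259190
  M+2: 0.451584×0.36728448 + 0.440832×0.57395776 = 0.418879
  M+4: 0.451584×0.05875776 + 0.440832×0.36728448 + 0.107584×0.57395776 = 0.250193
  M+6: 0.440832×0.05875776 + 0.107584×0.36728448 = 0.065416
  M+8: 0.107584×0.05875776 = 0.006321
Scale to base peak (0.418879) = 100: 61.9 : 100.0 : 59.7 : 15.6 : 1.5

61.9 : 100.0 : 59.7 : 15.6 : 1.5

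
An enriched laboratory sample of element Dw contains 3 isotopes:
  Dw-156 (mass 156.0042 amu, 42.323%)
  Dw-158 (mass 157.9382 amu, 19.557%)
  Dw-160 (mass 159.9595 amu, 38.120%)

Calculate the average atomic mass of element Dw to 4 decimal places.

Weight each isotope mass by its fractional abundance: 0.42323 × 156.0042 + 0.19557 × 157.9382 + 0.38120 × 159.9595
= 66.02566 + 30.88797 + 60.97656 = 157.89019 amu

157.8902 amu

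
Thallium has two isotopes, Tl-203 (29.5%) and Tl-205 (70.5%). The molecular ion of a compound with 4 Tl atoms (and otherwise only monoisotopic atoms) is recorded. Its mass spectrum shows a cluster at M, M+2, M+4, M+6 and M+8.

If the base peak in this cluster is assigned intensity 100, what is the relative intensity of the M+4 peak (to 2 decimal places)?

Binomial terms of (0.295 + 0.705)^4: M 0.0076, M+2 0.0724, M+4 0.2595, M+6 0.4135, M+8 0.2470 → M+6 is the base peak.
P(M+6) = C(4,3) × 0.295^1 × 0.705^3 = 4 × 0.2950 × 0.35040263 = 0.413475 (base)
P(M+4) = C(4,2) × 0.295^2 × 0.705^2 = 6 × 0.087025 × 0.497025 = 0.259522
Relative intensity = 0.259522 / 0.413475 × 100 = 62.77

62.77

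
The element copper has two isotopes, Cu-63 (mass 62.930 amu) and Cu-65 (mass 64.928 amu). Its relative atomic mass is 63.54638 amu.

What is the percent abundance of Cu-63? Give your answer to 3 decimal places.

Let x be the fractional abundance of Cu-63; then Cu-65 has abundance 1 − x.
62.930·x + 64.928·(1 − x) = 63.54638
(62.930 − 64.928)·x = 63.54638 − 64.928
x = -1.38162 / -1.998 = 0.69150 → 69.150% Cu-63, 30.850% Cu-65.

69.150%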